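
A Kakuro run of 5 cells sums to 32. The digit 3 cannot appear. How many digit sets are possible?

2

5 distinct digits from 1–9 sum between 15 and 35.
Dropping sets that contain 3.
Enumerating: {2,6,7,8,9}, {4,5,6,8,9}.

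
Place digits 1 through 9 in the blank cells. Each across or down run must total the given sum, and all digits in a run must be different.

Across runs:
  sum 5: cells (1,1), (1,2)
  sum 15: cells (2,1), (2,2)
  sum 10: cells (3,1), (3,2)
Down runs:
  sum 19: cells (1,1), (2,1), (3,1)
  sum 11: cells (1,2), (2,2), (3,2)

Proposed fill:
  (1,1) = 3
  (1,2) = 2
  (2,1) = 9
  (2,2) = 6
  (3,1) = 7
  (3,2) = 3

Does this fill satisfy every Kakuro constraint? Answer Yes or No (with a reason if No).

Yes

Across: 3+2=5; 9+6=15; 7+3=10. Down: 3+9+7=19; 2+6+3=11. No digit repeats within any run.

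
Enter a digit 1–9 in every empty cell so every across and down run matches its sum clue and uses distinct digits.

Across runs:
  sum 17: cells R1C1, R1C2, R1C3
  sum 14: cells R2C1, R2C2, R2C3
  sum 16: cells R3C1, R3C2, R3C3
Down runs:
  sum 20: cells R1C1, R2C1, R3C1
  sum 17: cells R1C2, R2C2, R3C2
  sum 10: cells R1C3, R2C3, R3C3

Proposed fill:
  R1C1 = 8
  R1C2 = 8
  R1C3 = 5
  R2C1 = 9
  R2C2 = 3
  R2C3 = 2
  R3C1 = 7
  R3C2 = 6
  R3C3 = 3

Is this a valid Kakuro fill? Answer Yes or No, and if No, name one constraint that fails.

No — the across run R1C1–R1C3 sums to 21, not 17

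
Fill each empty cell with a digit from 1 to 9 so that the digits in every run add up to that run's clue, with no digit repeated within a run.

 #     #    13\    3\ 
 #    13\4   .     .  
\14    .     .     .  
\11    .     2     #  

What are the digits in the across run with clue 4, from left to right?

3 1

4 in 2 cells must be {1,3}; 3 in 2 cells must be {1,2}.
R1C2 = 3: the only remaining digit allowed by both the 4 across and the 13 down.
R1C3 = 4 − 3 = 1 completes the 4 across.
R2C2 = 13 − 5 = 8 completes the 13 down.
R2C3 = 3 − 1 = 2 completes the 3 down.
R3C1 = 11 − 2 = 9 completes the 11 across.
R2C1 = 14 − 10 = 4 completes the 14 across.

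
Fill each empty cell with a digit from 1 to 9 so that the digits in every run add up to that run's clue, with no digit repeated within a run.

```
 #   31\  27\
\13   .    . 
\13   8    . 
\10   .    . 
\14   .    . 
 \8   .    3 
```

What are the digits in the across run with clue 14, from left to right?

R2C2 = 13 − 8 = 5 completes the 13 across.
R5C1 = 8 − 3 = 5 completes the 8 across.
Nothing is forced directly, so branch on R4C1, whose candidates are 6 or 9. If R4C1 = 9: then R4C2 would have to be in {5} for the 14 across but in {2,4,6,7,8,9} for the 27 down — contradiction. So R4C1 = 6.
R1C1 = 9: the only remaining digit allowed by both the 13 across and the 31 down.
R1C2 = 13 − 9 = 4 completes the 13 across.
R3C1 = 31 − 28 = 3 completes the 31 down.
R3C2 = 10 − 3 = 7 completes the 10 across.
R4C2 = 14 − 6 = 8 completes the 14 across.

6 8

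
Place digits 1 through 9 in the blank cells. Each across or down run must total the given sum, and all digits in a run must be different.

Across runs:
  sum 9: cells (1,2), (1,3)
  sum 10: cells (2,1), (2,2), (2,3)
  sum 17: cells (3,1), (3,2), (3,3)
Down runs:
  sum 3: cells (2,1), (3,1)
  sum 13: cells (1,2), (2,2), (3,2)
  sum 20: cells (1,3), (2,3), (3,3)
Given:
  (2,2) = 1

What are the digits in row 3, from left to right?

3 in 2 cells must be {1,2}.
Given what's placed, (2,1) must be 2 to fit the 10 across and 3 down.
(2,3) = 10 − 3 = 7 completes the 10 across.
(3,1) = 3 − 2 = 1 completes the 3 down.
(3,3) = 9: the only remaining digit allowed by both the 17 across and the 20 down.
(1,3) = 20 − 16 = 4 completes the 20 down.
(3,2) = 17 − 10 = 7 completes the 17 across.
(1,2) = 9 − 4 = 5 completes the 9 across.

1 7 9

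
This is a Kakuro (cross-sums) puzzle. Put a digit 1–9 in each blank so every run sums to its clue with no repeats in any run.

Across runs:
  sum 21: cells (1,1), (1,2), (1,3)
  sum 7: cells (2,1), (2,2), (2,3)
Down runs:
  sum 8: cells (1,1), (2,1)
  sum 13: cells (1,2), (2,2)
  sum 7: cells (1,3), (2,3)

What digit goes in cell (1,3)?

5

7 in 3 cells must be {1,2,4}.
The 7 across and the 13 down share only 4, so (2,2) = 4.
(1,2) = 13 − 4 = 9 completes the 13 down.
Nothing is forced directly, so branch on (1,1), whose candidates are 5 or 7. If (1,1) = 5: then (1,3) would have to be in {7} for the 21 across but in {1,2,3,4,5,6} for the 7 down — contradiction. So (1,1) = 7.
(1,3) = 21 − 16 = 5 completes the 21 across.
(2,1) = 8 − 7 = 1 completes the 8 down.
(2,3) = 7 − 5 = 2 completes the 7 across.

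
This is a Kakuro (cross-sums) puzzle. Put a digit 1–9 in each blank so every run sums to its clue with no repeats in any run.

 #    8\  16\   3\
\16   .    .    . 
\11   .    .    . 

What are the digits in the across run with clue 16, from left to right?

16 in 2 cells must be {7,9}; 3 in 2 cells must be {1,2}.
The 11 across and the 16 down share only 7, so R2C2 = 7.
Given what's placed, R2C3 must be 1 to fit the 11 across and 3 down.
R1C2 = 16 − 7 = 9 completes the 16 down.
R1C3 = 3 − 1 = 2 completes the 3 down.
R2C1 = 11 − 8 = 3 completes the 11 across.
R1C1 = 16 − 11 = 5 completes the 16 across.

5, 9, 2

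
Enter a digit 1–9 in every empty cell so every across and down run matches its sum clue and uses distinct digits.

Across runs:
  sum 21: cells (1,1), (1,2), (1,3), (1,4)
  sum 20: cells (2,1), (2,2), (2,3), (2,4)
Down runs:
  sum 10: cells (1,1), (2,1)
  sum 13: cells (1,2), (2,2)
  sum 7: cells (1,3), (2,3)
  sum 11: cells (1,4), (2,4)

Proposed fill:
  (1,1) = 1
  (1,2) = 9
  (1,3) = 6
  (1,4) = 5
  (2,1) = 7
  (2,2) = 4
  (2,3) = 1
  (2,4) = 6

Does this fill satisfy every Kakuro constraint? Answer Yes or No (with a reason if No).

No — the across run (2,1)–(2,4) sums to 18, not 20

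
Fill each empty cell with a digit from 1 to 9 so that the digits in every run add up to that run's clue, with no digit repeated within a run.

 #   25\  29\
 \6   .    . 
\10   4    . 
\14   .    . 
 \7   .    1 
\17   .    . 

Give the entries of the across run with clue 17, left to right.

9 8

17 in 2 cells must be {8,9}.
R2C2 = 10 − 4 = 6 completes the 10 across.
R4C1 = 7 − 1 = 6 completes the 7 across.
Given what's placed, R1C2 must be 5 to fit the 6 across and 29 down.
R1C1 = 6 − 5 = 1 completes the 6 across.
R5C1 = 9: the only remaining digit allowed by both the 17 across and the 25 down.
R5C2 = 17 − 9 = 8 completes the 17 across.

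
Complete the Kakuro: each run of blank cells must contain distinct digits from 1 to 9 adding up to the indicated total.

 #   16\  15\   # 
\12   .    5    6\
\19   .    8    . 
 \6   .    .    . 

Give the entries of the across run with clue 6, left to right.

6 in 3 cells must be {1,2,3}.
R1C1 = 12 − 5 = 7 completes the 12 across.
R3C2 = 15 − 13 = 2 completes the 15 down.
R3C3 = 1: the only remaining digit allowed by both the 6 across and the 6 down.
R2C3 = 6 − 1 = 5 completes the 6 down.
R3C1 = 6 − 3 = 3 completes the 6 across.
R2C1 = 19 − 13 = 6 completes the 19 across.

3, 2, 1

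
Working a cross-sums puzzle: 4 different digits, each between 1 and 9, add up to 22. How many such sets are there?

11

4 distinct digits from 1–9 sum between 10 and 30.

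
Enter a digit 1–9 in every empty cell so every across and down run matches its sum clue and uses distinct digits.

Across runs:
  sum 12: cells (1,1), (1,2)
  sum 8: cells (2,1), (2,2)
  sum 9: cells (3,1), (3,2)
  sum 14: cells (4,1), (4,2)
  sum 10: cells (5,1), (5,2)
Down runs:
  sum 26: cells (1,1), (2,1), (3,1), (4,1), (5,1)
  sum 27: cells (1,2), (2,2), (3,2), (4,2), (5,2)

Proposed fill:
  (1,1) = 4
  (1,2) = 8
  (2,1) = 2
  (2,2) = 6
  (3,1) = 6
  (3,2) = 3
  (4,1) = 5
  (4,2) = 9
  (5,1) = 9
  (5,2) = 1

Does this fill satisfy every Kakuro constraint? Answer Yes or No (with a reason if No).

Across: 4+8=12; 2+6=8; 6+3=9; 5+9=14; 9+1=10. Down: 4+2+6+5+9=26; 8+6+3+9+1=27. No digit repeats within any run.

Yes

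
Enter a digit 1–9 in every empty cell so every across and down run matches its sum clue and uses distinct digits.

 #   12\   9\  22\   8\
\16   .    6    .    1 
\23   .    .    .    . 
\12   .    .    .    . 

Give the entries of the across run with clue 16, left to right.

No cell is forced outright now. R3C3 can only be 5 or 6 (the digits allowed by both its 12 across and its 22 down). If R3C3 = 5: then R1C3 would have to be in {2,4,5,7} for the 16 across but in {8,9} for the 22 down — contradiction. So R3C3 = 6.
Given what's placed, R1C3 must be 7 to fit the 16 across and 22 down.
R2C3 = 22 − 13 = 9 completes the 22 down.
R1C1 = 16 − 14 = 2 completes the 16 across.

2, 6, 7, 1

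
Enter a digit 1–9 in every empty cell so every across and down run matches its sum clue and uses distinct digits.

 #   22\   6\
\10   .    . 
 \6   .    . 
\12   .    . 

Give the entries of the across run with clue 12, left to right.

6 in 3 cells must be {1,2,3}.
The 6 across and the 22 down share only 5, so R2C1 = 5.
R2C2 = 6 − 5 = 1 completes the 6 across.
Given what's placed, R3C2 must be 3 to fit the 12 across and 6 down.
R1C2 = 6 − 4 = 2 completes the 6 down.
R3C1 = 12 − 3 = 9 completes the 12 across.
R1C1 = 10 − 2 = 8 completes the 10 across.

9, 3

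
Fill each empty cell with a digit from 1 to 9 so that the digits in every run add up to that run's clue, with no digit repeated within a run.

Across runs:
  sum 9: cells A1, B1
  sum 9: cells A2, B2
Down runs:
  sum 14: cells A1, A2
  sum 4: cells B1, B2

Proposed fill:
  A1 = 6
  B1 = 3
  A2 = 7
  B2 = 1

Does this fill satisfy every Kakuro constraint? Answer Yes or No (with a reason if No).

No — the down run A1–A2 sums to 13, not 14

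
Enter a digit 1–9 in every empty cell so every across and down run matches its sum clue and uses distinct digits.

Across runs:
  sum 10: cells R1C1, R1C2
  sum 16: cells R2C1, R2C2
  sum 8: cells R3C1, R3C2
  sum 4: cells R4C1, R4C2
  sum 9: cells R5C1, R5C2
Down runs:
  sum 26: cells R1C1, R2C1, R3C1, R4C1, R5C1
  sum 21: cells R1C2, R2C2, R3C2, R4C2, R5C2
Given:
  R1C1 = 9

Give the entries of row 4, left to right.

1, 3

16 in 2 cells must be {7,9}; 4 in 2 cells must be {1,3}.
R1C2 = 10 − 9 = 1 completes the 10 across.
R2C1 = 7: the only remaining digit allowed by both the 16 across and the 26 down.
R2C2 = 16 − 7 = 9 completes the 16 across.
R4C2 = 3: the only remaining digit allowed by both the 4 across and the 21 down.
R4C1 = 4 − 3 = 1 completes the 4 across.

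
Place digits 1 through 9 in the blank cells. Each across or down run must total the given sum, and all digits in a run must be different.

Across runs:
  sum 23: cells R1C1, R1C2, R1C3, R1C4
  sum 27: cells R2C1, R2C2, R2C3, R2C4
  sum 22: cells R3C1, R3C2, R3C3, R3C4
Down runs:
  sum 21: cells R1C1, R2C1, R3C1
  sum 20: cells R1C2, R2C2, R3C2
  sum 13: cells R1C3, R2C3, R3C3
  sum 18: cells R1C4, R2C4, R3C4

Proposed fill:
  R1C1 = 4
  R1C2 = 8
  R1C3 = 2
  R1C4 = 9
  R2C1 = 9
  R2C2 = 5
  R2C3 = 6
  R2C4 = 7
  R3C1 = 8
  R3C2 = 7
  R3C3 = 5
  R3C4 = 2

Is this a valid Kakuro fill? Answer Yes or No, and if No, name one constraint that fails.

Across: 4+8+2+9=23; 9+5+6+7=27; 8+7+5+2=22. Down: 4+9+8=21; 8+5+7=20; 2+6+5=13; 9+7+2=18. No digit repeats within any run.

Yes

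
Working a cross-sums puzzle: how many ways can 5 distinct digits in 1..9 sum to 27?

5 distinct digits from 1–9 sum between 15 and 35.

11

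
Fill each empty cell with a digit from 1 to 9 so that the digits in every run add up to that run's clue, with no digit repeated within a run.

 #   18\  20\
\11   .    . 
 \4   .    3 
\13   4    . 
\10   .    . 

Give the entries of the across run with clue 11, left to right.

4 in 2 cells must be {1,3}.
R2C1 = 4 − 3 = 1 completes the 4 across.
R3C2 = 13 − 4 = 9 completes the 13 across.
Nothing is forced directly, so branch on R1C2, whose candidates are 2 or 6 or 7. If R1C2 = 2: then R1C1 would have to be in {9} for the 11 across but in {5,6,7,8} for the 18 down — contradiction. If R1C2 = 7: then R1C1 would have to be in {4} for the 11 across but in {5,6,7,8} for the 18 down — contradiction. So R1C2 = 6.
R1C1 = 11 − 6 = 5 completes the 11 across.
R4C1 = 18 − 10 = 8 completes the 18 down.
R4C2 = 10 − 8 = 2 completes the 10 across.

5, 6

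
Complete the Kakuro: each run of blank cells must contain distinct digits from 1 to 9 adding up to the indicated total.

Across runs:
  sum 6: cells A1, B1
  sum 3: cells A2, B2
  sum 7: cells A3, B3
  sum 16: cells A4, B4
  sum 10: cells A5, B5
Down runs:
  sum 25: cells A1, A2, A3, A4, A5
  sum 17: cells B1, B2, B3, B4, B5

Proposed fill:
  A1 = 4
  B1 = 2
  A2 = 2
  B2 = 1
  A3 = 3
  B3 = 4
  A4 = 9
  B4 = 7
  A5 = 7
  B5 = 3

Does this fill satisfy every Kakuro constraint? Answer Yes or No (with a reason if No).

Yes

Across: 4+2=6; 2+1=3; 3+4=7; 9+7=16; 7+3=10. Down: 4+2+3+9+7=25; 2+1+4+7+3=17. No digit repeats within any run.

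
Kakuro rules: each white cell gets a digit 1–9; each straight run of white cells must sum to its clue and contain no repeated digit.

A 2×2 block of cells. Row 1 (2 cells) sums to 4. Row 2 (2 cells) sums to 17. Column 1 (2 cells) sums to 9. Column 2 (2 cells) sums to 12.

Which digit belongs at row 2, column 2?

9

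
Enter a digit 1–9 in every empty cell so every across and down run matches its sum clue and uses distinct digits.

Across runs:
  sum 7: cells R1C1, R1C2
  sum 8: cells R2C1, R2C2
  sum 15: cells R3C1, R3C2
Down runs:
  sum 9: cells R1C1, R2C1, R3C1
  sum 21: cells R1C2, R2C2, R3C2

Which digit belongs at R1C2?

5

The 15 across and the 9 down share only 6, so R3C1 = 6.
R3C2 = 15 − 6 = 9 completes the 15 across.
Nothing is forced directly, so branch on R1C1, whose candidates are 1 or 2. If R1C1 = 1: then R1C2 would have to be in {6} for the 7 across but in {4,5,7,8} for the 21 down — contradiction. So R1C1 = 2.
R1C2 = 7 − 2 = 5 completes the 7 across.
R2C1 = 9 − 8 = 1 completes the 9 down.
R2C2 = 8 − 1 = 7 completes the 8 across.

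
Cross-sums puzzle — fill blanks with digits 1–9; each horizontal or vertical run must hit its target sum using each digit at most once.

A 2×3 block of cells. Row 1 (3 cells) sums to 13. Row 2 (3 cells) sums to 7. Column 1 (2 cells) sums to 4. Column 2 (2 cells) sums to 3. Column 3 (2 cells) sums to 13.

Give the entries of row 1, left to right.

3, 1, 9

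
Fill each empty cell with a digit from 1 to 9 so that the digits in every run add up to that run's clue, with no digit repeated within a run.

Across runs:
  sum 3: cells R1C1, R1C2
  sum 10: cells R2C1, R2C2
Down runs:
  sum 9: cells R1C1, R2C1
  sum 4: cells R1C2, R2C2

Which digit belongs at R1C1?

2

3 in 2 cells must be {1,2}; 4 in 2 cells must be {1,3}.
The 3 across and the 4 down share only 1, so R1C2 = 1.
R2C2 = 4 − 1 = 3 completes the 4 down.
R1C1 = 3 − 1 = 2 completes the 3 across.
R2C1 = 10 − 3 = 7 completes the 10 across.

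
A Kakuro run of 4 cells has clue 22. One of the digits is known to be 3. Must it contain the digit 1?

No

Counterexample: {2,3,8,9} sums to 22 under that restriction without using 1.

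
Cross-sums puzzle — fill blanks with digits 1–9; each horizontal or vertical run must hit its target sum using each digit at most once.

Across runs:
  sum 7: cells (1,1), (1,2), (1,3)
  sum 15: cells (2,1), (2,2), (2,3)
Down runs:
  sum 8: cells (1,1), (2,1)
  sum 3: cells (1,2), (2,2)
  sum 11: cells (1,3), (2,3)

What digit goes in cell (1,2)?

1

7 in 3 cells must be {1,2,4}; 3 in 2 cells must be {1,2}.
Nothing is forced directly, so branch on (1,3), whose candidates are 2 or 4. If (1,3) = 2: that forces (1,1) = 1, after which (1,2) would have to be in {4} for the 7 across but in {1,2} for the 3 down — contradiction. So (1,3) = 4.
(2,3) = 11 − 4 = 7 completes the 11 down.
Given what's placed, (2,2) must be 2 to fit the 15 across and 3 down.
(1,2) = 3 − 2 = 1 completes the 3 down.
(2,1) = 15 − 9 = 6 completes the 15 across.
(1,1) = 7 − 5 = 2 completes the 7 across.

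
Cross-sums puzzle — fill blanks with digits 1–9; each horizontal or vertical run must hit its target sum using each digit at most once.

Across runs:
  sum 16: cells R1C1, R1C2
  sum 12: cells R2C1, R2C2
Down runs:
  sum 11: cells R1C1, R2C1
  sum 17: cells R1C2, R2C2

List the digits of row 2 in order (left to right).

16 in 2 cells must be {7,9}; 17 in 2 cells must be {8,9}.
The 16 across and the 17 down share only 9, so R1C2 = 9.
R2C2 = 17 − 9 = 8 completes the 17 down.
R1C1 = 16 − 9 = 7 completes the 16 across.
R2C1 = 12 − 8 = 4 completes the 12 across.

4 8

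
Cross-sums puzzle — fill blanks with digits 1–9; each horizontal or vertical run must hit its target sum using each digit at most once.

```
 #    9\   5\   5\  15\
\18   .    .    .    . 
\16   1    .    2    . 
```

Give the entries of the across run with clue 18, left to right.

R1C1 = 9 − 1 = 8 completes the 9 down.
R1C3 = 5 − 2 = 3 completes the 5 down.
R1C4 = 6: the only remaining digit allowed by both the 18 across and the 15 down.
R2C2 = 4: the only remaining digit allowed by both the 16 across and the 5 down.
R2C4 = 16 − 7 = 9 completes the 16 across.
R1C2 = 18 − 17 = 1 completes the 18 across.

8 1 3 6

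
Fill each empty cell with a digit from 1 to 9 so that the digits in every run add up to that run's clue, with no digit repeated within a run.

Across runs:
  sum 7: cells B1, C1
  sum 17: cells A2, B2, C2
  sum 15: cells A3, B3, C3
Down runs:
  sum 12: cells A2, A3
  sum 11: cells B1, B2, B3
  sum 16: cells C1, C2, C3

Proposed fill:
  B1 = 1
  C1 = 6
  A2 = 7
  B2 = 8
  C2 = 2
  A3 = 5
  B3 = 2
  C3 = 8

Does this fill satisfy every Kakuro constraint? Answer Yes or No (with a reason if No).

Across: 1+6=7; 7+8+2=17; 5+2+8=15. Down: 7+5=12; 1+8+2=11; 6+2+8=16. No digit repeats within any run.

Yes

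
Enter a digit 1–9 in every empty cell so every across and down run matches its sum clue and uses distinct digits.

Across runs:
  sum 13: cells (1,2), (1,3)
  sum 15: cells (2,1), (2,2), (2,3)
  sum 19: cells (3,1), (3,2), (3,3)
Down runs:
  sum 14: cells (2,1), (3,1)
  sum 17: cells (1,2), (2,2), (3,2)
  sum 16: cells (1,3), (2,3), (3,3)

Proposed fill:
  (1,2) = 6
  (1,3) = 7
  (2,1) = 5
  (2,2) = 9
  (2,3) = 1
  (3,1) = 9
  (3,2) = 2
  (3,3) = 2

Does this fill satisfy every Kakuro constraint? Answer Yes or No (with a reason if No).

No — the across run (3,1)–(3,3) sums to 13, not 19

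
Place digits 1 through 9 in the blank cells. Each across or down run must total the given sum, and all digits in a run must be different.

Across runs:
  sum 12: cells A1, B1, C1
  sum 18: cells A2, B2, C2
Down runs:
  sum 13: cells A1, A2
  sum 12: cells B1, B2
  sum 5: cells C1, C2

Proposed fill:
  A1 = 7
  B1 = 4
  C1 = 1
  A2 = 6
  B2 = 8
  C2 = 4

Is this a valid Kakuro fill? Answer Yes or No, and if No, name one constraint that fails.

Yes

Across: 7+4+1=12; 6+8+4=18. Down: 7+6=13; 4+8=12; 1+4=5. No digit repeats within any run.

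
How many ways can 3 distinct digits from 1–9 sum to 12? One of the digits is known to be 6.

3 distinct digits from 1–9 sum between 6 and 24.
Keeping only sets containing 6.
Enumerating: {1,5,6}, {2,4,6}.

2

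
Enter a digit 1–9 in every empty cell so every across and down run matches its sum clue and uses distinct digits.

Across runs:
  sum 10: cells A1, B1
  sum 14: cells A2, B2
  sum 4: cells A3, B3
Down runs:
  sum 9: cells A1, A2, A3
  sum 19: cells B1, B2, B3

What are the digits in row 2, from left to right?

5, 9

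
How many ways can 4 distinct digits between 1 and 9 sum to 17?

9

4 distinct digits from 1–9 sum between 10 and 30.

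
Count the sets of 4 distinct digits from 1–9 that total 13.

3

4 distinct digits from 1–9 sum between 10 and 30.
Enumerating: {1,2,3,7}, {1,2,4,6}, {1,3,4,5}.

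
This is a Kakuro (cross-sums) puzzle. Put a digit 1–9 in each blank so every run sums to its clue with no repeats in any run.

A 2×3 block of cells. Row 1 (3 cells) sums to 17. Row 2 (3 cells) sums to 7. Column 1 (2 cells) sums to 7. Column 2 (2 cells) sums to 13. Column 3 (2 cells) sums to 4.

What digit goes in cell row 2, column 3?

1

7 in 3 cells must be {1,2,4}; 4 in 2 cells must be {1,3}.
The 7 across and the 13 down share only 4, so (2,2) = 4.
Given what's placed, (2,3) must be 1 to fit the 7 across and 4 down.
(1,2) = 13 − 4 = 9 completes the 13 down.
(1,3) = 4 − 1 = 3 completes the 4 down.
(2,1) = 7 − 5 = 2 completes the 7 across.
(1,1) = 17 − 12 = 5 completes the 17 across.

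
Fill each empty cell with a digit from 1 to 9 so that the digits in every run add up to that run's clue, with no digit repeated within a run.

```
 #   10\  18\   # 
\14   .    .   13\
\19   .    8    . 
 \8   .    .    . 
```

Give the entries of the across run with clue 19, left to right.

No cell is forced outright now. R1C1 can only be 5 or 6 (the digits allowed by both its 14 across and its 10 down). If R1C1 = 6: then R1C2 would have to be in {8} for the 14 across but in {1,3,4,6,7,9} for the 18 down — contradiction. So R1C1 = 5.
R1C2 = 14 − 5 = 9 completes the 14 across.
R3C2 = 18 − 17 = 1 completes the 18 down.
No cell is forced outright now. R3C3 can only be 4 or 5 (the digits allowed by both its 8 across and its 13 down). If R3C3 = 5: then R2C3 would have to be in {2,4,5,6,7,9} for the 19 across but in {8} for the 13 down — contradiction. So R3C3 = 4.
R2C3 = 13 − 4 = 9 completes the 13 down.
R3C1 = 8 − 5 = 3 completes the 8 across.
R2C1 = 19 − 17 = 2 completes the 19 across.

2, 8, 9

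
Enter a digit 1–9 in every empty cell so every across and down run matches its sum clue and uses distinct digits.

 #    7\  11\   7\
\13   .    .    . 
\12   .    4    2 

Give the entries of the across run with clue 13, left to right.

1, 7, 5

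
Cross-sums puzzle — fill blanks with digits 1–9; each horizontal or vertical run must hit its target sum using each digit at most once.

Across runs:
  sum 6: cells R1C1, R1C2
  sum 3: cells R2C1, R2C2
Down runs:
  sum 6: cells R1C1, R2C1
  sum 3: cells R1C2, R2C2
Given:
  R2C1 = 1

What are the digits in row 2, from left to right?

3 in 2 cells must be {1,2}.
R1C1 = 6 − 1 = 5 completes the 6 down.
R1C2 = 6 − 5 = 1 completes the 6 across.
R2C2 = 3 − 1 = 2 completes the 3 across.

1 2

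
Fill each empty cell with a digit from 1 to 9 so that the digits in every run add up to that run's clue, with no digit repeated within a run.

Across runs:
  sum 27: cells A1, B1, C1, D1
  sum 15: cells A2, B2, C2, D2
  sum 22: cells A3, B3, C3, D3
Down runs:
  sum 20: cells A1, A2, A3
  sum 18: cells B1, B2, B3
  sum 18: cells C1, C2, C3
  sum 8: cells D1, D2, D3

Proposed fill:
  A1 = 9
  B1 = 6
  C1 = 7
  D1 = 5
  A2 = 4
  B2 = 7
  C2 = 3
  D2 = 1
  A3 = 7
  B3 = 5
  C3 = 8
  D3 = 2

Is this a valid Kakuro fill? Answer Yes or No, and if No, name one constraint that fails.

Yes

Across: 9+6+7+5=27; 4+7+3+1=15; 7+5+8+2=22. Down: 9+4+7=20; 6+7+5=18; 7+3+8=18; 5+1+2=8. No digit repeats within any run.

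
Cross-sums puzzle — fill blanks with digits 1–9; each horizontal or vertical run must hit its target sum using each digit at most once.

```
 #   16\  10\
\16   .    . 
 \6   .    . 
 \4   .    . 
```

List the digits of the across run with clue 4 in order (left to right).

16 in 2 cells must be {7,9}; 4 in 2 cells must be {1,3}.
The 16 across and the 10 down share only 7, so R1C2 = 7.
Given what's placed, R3C2 must be 1 to fit the 4 across and 10 down.
R1C1 = 16 − 7 = 9 completes the 16 across.
R2C2 = 10 − 8 = 2 completes the 10 down.
R3C1 = 4 − 1 = 3 completes the 4 across.
R2C1 = 6 − 2 = 4 completes the 6 across.

3, 1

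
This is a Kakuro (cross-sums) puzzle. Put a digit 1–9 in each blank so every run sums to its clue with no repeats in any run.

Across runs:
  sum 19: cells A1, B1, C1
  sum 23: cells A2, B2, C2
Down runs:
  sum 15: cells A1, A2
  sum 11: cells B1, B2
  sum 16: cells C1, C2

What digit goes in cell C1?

23 in 3 cells must be {6,8,9}; 16 in 2 cells must be {7,9}.
The 23 across and the 16 down share only 9, so C2 = 9.
C1 = 16 − 9 = 7 completes the 16 down.
Nothing is forced directly, so branch on A2, whose candidates are 6 or 8. If A2 = 8: then A1 would have to be in {3,4,8,9} for the 19 across but in {7} for the 15 down — contradiction. So A2 = 6.
A1 = 15 − 6 = 9 completes the 15 down.
B1 = 19 − 16 = 3 completes the 19 across.
B2 = 23 − 15 = 8 completes the 23 across.

7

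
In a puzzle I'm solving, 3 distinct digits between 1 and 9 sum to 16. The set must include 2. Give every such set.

3 distinct digits from 1–9 sum between 6 and 24.
Keeping only sets containing 2.

{2,5,9}; {2,6,8}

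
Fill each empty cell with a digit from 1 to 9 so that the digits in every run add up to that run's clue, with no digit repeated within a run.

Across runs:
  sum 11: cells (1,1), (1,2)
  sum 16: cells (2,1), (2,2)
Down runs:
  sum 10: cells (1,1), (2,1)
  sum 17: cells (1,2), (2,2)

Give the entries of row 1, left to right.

16 in 2 cells must be {7,9}; 17 in 2 cells must be {8,9}.
The 16 across and the 17 down share only 9, so (2,2) = 9.
(1,2) = 17 − 9 = 8 completes the 17 down.
(2,1) = 16 − 9 = 7 completes the 16 across.
(1,1) = 11 − 8 = 3 completes the 11 across.

3 8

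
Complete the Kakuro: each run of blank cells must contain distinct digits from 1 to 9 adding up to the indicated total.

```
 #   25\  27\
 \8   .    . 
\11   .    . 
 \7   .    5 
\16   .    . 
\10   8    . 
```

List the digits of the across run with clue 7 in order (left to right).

16 in 2 cells must be {7,9}.
R3C1 = 7 − 5 = 2 completes the 7 across.

2 5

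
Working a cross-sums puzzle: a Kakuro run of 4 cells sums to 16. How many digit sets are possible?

4 distinct digits from 1–9 sum between 10 and 30.

8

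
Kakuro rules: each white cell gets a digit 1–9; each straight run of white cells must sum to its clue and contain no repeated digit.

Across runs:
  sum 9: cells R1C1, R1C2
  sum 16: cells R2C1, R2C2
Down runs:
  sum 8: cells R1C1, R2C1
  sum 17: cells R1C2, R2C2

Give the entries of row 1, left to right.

16 in 2 cells must be {7,9}; 17 in 2 cells must be {8,9}.
The 9 across and the 17 down share only 8, so R1C2 = 8.
The 16 across and the 8 down share only 7, so R2C1 = 7.
R2C2 = 16 − 7 = 9 completes the 16 across.
R1C1 = 9 − 8 = 1 completes the 9 across.

1 8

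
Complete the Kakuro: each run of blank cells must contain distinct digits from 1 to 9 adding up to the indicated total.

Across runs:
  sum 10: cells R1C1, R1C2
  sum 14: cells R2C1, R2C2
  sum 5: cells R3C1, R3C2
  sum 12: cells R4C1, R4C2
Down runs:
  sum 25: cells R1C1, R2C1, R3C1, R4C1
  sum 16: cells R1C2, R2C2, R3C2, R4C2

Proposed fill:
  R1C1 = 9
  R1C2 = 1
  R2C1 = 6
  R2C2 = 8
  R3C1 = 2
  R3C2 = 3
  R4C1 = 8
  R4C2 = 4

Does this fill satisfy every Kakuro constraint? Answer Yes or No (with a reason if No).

Across: 9+1=10; 6+8=14; 2+3=5; 8+4=12. Down: 9+6+2+8=25; 1+8+3+4=16. No digit repeats within any run.

Yes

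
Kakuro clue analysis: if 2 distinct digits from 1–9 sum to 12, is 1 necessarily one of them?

Counterexample: {3,9} sums to 12 without using 1.

No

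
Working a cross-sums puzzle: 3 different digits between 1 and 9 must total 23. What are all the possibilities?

{6,8,9}

3 distinct digits from 1–9 sum between 6 and 24.
Only one set works: {6,8,9}.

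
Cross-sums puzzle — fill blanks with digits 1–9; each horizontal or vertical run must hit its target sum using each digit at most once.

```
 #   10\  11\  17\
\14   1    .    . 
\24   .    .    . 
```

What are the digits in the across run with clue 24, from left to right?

24 in 3 cells must be {7,8,9}; 17 in 2 cells must be {8,9}.
R2C1 = 10 − 1 = 9 completes the 10 down.
Given what's placed, R2C3 must be 8 to fit the 24 across and 17 down.
R1C3 = 17 − 8 = 9 completes the 17 down.
R2C2 = 24 − 17 = 7 completes the 24 across.
R1C2 = 14 − 10 = 4 completes the 14 across.

9 7 8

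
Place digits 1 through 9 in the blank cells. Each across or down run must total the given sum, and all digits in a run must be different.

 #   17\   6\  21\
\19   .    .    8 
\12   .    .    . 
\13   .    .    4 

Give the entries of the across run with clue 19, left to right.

6 in 3 cells must be {1,2,3}.
Given what's placed, R1C2 must be 2 to fit the 19 across and 6 down.
R2C3 = 21 − 12 = 9 completes the 21 down.
R1C1 = 19 − 10 = 9 completes the 19 across.
Given what's placed, R2C2 must be 1 to fit the 12 across and 6 down.
R3C2 = 6 − 3 = 3 completes the 6 down.
R2C1 = 12 − 10 = 2 completes the 12 across.
R3C1 = 13 − 7 = 6 completes the 13 across.

9, 2, 8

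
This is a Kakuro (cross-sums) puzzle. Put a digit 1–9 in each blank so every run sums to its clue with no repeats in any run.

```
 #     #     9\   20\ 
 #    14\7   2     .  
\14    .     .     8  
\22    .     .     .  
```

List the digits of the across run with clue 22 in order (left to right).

9 6 7

R1C3 = 7 − 2 = 5 completes the 7 across.
R2C1 = 5: the only remaining digit allowed by both the 14 across and the 14 down.
R2C2 = 14 − 13 = 1 completes the 14 across.
R3C1 = 14 − 5 = 9 completes the 14 down.
R3C2 = 9 − 3 = 6 completes the 9 down.
R3C3 = 22 − 15 = 7 completes the 22 across.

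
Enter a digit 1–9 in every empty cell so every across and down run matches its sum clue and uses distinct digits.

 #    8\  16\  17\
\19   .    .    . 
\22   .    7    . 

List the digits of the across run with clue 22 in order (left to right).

16 in 2 cells must be {7,9}; 17 in 2 cells must be {8,9}.
R1C2 = 16 − 7 = 9 completes the 16 down.
R1C3 = 8: the only remaining digit allowed by both the 19 across and the 17 down.
R2C1 = 6: the only remaining digit allowed by both the 22 across and the 8 down.
R2C3 = 22 − 13 = 9 completes the 22 across.
R1C1 = 19 − 17 = 2 completes the 19 across.

6 7 9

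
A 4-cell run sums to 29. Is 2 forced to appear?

No

The only way to make 29 from 4 distinct digits is {5,7,8,9}, which does not contain 2.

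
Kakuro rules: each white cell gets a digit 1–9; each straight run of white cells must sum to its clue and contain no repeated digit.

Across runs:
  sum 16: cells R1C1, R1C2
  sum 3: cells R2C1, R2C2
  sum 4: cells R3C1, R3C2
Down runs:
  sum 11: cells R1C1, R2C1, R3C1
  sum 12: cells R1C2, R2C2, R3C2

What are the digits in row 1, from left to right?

7 9

16 in 2 cells must be {7,9}; 3 in 2 cells must be {1,2}; 4 in 2 cells must be {1,3}.
The 16 across and the 11 down share only 7, so R1C1 = 7.
R1C2 = 16 − 7 = 9 completes the 16 across.
Given what's placed, R2C1 must be 1 to fit the 3 across and 11 down.
R2C2 = 3 − 1 = 2 completes the 3 across.
R3C1 = 11 − 8 = 3 completes the 11 down.
R3C2 = 4 − 3 = 1 completes the 4 across.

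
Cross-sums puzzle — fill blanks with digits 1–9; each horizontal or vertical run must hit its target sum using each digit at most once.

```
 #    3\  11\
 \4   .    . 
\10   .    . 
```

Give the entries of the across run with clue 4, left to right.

1 3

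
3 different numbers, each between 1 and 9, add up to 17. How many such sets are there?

3 distinct digits from 1–9 sum between 6 and 24.

7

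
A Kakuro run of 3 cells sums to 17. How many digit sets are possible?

3 distinct digits from 1–9 sum between 6 and 24.

7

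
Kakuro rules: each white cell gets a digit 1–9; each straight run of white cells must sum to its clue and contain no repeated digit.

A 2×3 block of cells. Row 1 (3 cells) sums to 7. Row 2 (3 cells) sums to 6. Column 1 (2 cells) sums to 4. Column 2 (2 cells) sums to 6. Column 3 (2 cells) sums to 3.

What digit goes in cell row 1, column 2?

7 in 3 cells must be {1,2,4}; 6 in 3 cells must be {1,2,3}; 4 in 2 cells must be {1,3}.
The 7 across and the 4 down share only 1, so (1,1) = 1.
Given what's placed, (1,3) must be 2 to fit the 7 across and 3 down.
(2,1) = 4 − 1 = 3 completes the 4 down.
(2,3) = 3 − 2 = 1 completes the 3 down.
(1,2) = 7 − 3 = 4 completes the 7 across.
(2,2) = 6 − 4 = 2 completes the 6 across.

4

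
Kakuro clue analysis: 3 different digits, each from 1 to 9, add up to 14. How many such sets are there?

3 distinct digits from 1–9 sum between 6 and 24.

8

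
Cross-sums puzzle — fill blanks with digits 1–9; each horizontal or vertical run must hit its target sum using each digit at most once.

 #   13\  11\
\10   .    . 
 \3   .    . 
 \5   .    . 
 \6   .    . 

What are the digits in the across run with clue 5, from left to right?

3 in 2 cells must be {1,2}; 11 in 4 cells must be {1,2,3,5}.
Nothing is forced directly, so branch on R1C2, whose candidates are 1 or 2 or 3. If R1C2 = 1: then R1C1 would have to be in {9} for the 10 across but in {1,2,3,4,5,6,7} for the 13 down — contradiction. If R1C2 = 2: then R1C1 would have to be in {8} for the 10 across but in {1,2,3,4,5,6,7} for the 13 down — contradiction. So R1C2 = 3.
R1C1 = 10 − 3 = 7 completes the 10 across.
Nothing is forced directly, so branch on R3C2, whose candidates are 1 or 2. If R3C2 = 1: that forces R2C2 = 2, after which R3C1 would have to be in {4} for the 5 across but in {1,2,3} for the 13 down — contradiction. So R3C2 = 2.
R2C2 = 1: the only remaining digit allowed by both the 3 across and the 11 down.
R3C1 = 5 − 2 = 3 completes the 5 across.

3 2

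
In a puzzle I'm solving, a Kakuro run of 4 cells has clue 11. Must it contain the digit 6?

No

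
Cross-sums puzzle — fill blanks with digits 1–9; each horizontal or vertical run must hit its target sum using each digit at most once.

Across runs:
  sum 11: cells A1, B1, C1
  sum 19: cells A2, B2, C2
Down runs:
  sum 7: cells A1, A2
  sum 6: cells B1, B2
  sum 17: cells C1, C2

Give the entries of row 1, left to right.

17 in 2 cells must be {8,9}.
The 11 across and the 17 down share only 8, so C1 = 8.
C2 = 17 − 8 = 9 completes the 17 down.
Nothing is forced directly, so branch on B2, whose candidates are 2 or 4. If B2 = 2: then B1 would have to be in {1,2} for the 11 across but in {4} for the 6 down — contradiction. So B2 = 4.
B1 = 6 − 4 = 2 completes the 6 down.
A2 = 19 − 13 = 6 completes the 19 across.
A1 = 11 − 10 = 1 completes the 11 across.

1, 2, 8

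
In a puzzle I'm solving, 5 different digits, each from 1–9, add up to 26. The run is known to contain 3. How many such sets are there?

5 distinct digits from 1–9 sum between 15 and 35.
Keeping only sets containing 3.
Enumerating: {1,3,5,8,9}, {1,3,6,7,9}, {2,3,4,8,9}, {2,3,5,7,9}, {2,3,6,7,8}, {3,4,5,6,8}.

6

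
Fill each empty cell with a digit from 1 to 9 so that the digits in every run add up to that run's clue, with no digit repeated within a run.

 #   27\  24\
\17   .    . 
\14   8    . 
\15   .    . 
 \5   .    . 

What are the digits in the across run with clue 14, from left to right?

8, 6

17 in 2 cells must be {8,9}.
R1C1 = 9: the only remaining digit allowed by both the 17 across and the 27 down.
R1C2 = 17 − 9 = 8 completes the 17 across.
R2C2 = 14 − 8 = 6 completes the 14 across.
No cell is forced outright now. R3C1 can only be 6 or 7 (the digits allowed by both its 15 across and its 27 down). If R3C1 = 7: then R3C2 would have to be in {8} for the 15 across but in {1,3,7,9} for the 24 down — contradiction. So R3C1 = 6.
R3C2 = 15 − 6 = 9 completes the 15 across.
R4C1 = 27 − 23 = 4 completes the 27 down.
R4C2 = 5 − 4 = 1 completes the 5 across.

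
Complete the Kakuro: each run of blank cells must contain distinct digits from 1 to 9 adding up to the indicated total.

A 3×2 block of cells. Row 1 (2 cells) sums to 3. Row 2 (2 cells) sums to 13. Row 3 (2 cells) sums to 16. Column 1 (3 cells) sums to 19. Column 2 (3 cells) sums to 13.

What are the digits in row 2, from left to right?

8 5

3 in 2 cells must be {1,2}; 16 in 2 cells must be {7,9}.
The 3 across and the 19 down share only 2, so (1,1) = 2.
(1,2) = 3 − 2 = 1 completes the 3 across.
Given what's placed, (3,1) must be 9 to fit the 16 across and 19 down.
(3,2) = 16 − 9 = 7 completes the 16 across.
(2,1) = 19 − 11 = 8 completes the 19 down.
(2,2) = 13 − 8 = 5 completes the 13 across.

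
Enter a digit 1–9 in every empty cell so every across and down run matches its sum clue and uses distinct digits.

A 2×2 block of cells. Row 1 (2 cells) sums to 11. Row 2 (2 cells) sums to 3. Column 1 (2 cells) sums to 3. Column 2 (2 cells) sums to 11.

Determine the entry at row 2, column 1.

3 in 2 cells must be {1,2}.
The 11 across and the 3 down share only 2, so (1,1) = 2.
(1,2) = 11 − 2 = 9 completes the 11 across.
(2,1) = 3 − 2 = 1 completes the 3 down.
(2,2) = 3 − 1 = 2 completes the 3 across.

1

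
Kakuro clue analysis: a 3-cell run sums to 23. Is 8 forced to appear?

Yes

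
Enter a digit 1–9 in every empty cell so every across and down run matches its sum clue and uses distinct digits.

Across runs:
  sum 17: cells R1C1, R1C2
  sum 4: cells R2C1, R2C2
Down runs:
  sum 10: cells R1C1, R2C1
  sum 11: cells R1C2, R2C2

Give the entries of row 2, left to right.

17 in 2 cells must be {8,9}; 4 in 2 cells must be {1,3}.
The 4 across and the 11 down share only 3, so R2C2 = 3.
R1C2 = 11 − 3 = 8 completes the 11 down.
R2C1 = 4 − 3 = 1 completes the 4 across.
R1C1 = 17 − 8 = 9 completes the 17 across.

1 3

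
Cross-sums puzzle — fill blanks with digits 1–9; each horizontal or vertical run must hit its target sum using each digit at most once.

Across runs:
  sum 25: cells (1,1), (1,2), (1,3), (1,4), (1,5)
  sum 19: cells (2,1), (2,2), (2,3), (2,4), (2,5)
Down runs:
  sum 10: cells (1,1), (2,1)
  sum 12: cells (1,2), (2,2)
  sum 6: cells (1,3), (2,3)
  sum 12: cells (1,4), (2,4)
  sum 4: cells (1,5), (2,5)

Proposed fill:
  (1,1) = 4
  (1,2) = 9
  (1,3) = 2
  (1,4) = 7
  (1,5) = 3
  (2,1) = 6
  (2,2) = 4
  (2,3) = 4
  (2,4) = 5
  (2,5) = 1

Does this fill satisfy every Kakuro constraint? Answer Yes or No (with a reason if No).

No — the down run (1,2)–(2,2) sums to 13, not 12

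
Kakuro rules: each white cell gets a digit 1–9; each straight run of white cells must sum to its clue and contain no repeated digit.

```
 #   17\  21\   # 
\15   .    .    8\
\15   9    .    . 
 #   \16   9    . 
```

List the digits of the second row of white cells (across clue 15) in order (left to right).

9, 5, 1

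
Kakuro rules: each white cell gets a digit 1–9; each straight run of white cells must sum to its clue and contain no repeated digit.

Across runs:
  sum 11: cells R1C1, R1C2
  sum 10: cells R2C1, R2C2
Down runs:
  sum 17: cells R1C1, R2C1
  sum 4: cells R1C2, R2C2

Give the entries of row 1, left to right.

8, 3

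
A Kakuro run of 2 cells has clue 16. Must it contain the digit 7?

Yes

The only way to make 16 from 2 distinct digits is {7,9}, which contains 7.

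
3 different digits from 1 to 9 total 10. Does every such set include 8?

No

Counterexample: {1,2,7} sums to 10 without using 8.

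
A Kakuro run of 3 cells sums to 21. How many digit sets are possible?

3

3 distinct digits from 1–9 sum between 6 and 24.
Enumerating: {4,8,9}, {5,7,9}, {6,7,8}.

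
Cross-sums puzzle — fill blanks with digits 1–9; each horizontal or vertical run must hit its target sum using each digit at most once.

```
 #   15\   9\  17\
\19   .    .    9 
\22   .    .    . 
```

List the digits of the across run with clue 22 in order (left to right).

17 in 2 cells must be {8,9}.
R2C3 = 17 − 9 = 8 completes the 17 down.
Given what's placed, R2C1 must be 9 to fit the 22 across and 15 down.
R2C2 = 22 − 17 = 5 completes the 22 across.
R1C1 = 15 − 9 = 6 completes the 15 down.
R1C2 = 19 − 15 = 4 completes the 19 across.

9 5 8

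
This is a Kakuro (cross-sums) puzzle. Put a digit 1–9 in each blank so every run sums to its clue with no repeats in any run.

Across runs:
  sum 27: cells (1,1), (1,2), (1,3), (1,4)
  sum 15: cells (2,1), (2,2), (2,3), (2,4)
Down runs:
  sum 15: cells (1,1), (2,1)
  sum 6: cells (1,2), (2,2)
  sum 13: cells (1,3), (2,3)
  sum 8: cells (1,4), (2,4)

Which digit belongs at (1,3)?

9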